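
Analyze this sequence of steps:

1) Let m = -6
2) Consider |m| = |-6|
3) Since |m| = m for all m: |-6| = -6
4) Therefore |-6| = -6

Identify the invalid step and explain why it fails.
Step 3: Since |m| = m for all m: |-6| = -6

Step 3 incorrectly states that |m| = m for all m. The correct definition is |m| = m when m >= 0, and |m| = -m when m < 0. Since -6 < 0, we have |-6| = -(-6) = 6, not -6.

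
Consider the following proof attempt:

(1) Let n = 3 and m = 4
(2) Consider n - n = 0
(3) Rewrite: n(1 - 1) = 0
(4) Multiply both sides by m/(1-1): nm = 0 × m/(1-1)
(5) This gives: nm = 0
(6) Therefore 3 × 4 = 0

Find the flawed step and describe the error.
Step 4: Multiply both sides by m/(1-1): nm = 0 × m/(1-1)

Step 4 multiplies both sides by m/(1-1). However, 1-1 = 0, so this is multiplication by m/0, which is undefined. We cannot multiply by an undefined expression.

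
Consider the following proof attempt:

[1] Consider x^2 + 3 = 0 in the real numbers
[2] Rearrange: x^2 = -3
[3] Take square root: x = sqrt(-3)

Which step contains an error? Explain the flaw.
Step 3: Take square root: x = sqrt(-3)

Step 3 takes the square root of -3, which is negative. In the real number system, the square root of a negative number is undefined. The equation x^2 + 3 = 0 has no real solutions. Square roots of negative numbers only exist in the complex numbers.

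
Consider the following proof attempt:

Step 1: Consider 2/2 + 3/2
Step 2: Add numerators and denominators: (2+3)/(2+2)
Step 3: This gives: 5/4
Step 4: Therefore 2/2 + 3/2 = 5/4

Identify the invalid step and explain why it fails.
Step 2: Add numerators and denominators: (2+3)/(2+2)

Step 2 incorrectly adds fractions by separately adding numerators and denominators. This is wrong. The correct method requires a common denominator: 2/2 + 3/2 = (2×2 + 3×2)/(2×2) = 10/4 = 5/2. The method used gives 5/4, which is different.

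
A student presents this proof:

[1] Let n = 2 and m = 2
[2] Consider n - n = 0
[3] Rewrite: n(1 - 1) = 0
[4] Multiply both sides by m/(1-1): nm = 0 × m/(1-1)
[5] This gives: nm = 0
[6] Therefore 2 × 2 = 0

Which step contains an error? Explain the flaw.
Step 4: Multiply both sides by m/(1-1): nm = 0 × m/(1-1)

Step 4 multiplies both sides by m/(1-1). However, 1-1 = 0, so this is multiplication by m/0, which is undefined. We cannot multiply by an undefined expression.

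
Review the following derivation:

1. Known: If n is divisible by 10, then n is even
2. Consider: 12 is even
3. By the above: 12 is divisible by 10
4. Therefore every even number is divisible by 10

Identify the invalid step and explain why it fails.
Step 3: By the above: 12 is divisible by 10

Step 3 commits the fallacy of affirming the consequent. The known fact 'divisible by 10 → even' does NOT imply 'even → divisible by 10'. That would be the converse, which is false. For example, 12 is even but 12 ÷ 10 = 1.20, which is not an integer.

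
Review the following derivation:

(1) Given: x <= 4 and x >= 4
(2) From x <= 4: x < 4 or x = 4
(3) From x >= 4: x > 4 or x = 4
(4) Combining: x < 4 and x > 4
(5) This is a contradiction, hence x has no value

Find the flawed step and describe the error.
Step 4: Combining: x < 4 and x > 4

Step 4 incorrectly combines the conditions. From x <= 4 and x >= 4, the intersection is x = 4. The error treats the 'or' cases as 'and' requirements. The correct conclusion is that x = 4 is the unique solution, not that no solution exists.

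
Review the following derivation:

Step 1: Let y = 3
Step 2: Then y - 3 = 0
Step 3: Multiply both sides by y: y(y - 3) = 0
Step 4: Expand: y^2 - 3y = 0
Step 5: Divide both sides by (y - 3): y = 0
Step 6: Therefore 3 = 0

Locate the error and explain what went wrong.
Step 5: Divide both sides by (y - 3): y = 0

Step 5 divides both sides by (y - 3). However, since y = 3, we have (y - 3) = 0. Division by zero is undefined, making this step invalid.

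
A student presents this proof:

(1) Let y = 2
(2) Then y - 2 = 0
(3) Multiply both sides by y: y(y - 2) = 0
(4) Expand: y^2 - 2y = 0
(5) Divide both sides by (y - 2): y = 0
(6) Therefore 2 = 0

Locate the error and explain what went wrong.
Step 5: Divide both sides by (y - 2): y = 0

Step 5 divides both sides by (y - 2). However, since y = 2, we have (y - 2) = 0. Division by zero is undefined, making this step invalid.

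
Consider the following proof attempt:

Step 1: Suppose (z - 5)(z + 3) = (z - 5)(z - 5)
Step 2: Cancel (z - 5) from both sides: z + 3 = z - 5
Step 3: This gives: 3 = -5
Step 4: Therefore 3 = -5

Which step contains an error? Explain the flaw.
Step 2: Cancel (z - 5) from both sides: z + 3 = z - 5

Step 2 cancels (z - 5) from both sides. This is only valid if (z - 5) ≠ 0, i.e., z ≠ 5. When z = 5, both sides equal zero regardless of the other factors. The correct approach requires considering z = 5 as a separate case.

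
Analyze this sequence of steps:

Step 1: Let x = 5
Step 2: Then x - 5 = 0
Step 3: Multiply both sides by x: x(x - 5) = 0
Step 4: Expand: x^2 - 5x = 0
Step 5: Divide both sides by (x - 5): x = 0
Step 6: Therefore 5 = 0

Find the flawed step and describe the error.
Step 5: Divide both sides by (x - 5): x = 0

Step 5 divides both sides by (x - 5). However, since x = 5, we have (x - 5) = 0. Division by zero is undefined, making this step invalid.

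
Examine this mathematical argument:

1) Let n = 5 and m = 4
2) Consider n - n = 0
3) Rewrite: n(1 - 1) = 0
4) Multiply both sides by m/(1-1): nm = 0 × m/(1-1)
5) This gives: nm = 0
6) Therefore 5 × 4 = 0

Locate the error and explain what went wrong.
Step 4: Multiply both sides by m/(1-1): nm = 0 × m/(1-1)

Step 4 multiplies both sides by m/(1-1). However, 1-1 = 0, so this is multiplication by m/0, which is undefined. We cannot multiply by an undefined expression.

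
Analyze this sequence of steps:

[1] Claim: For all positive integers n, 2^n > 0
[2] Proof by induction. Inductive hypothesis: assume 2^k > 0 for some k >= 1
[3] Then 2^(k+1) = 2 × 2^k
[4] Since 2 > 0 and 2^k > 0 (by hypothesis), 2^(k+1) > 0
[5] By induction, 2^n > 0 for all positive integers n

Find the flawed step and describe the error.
Step 5: By induction, 2^n > 0 for all positive integers n

Step 5 concludes the proof by induction, but no base case was ever established. A valid induction proof requires: (1) a base case proving 2^1 > 0, and (2) an inductive step showing IF 2^k > 0 THEN 2^(k+1) > 0. Steps 2-4 correctly establish the inductive step, but without the base case the conclusion in step 5 does not follow.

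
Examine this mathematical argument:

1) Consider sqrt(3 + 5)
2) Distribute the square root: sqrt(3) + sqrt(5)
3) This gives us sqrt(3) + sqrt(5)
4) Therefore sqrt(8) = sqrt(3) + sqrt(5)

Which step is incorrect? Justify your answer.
Step 2: Distribute the square root: sqrt(3) + sqrt(5)

Step 2 incorrectly 'distributes' the square root over addition. The square root function does not distribute: sqrt(a + b) ≠ sqrt(a) + sqrt(b). In fact, sqrt(3 + 5) = sqrt(8) ≈ 2.8284, while sqrt(3) + sqrt(5) ≈ 3.9681.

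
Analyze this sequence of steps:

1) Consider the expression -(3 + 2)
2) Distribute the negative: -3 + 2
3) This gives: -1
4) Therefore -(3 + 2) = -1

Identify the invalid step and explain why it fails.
Step 2: Distribute the negative: -3 + 2

Step 2 incorrectly distributes the negative sign. The correct distribution is -(3 + 2) = -3 - 2 = -5. The negative must be applied to both terms, not just the first. The error treats -(3 + 2) as -3 + 2, which equals -1 instead of -5.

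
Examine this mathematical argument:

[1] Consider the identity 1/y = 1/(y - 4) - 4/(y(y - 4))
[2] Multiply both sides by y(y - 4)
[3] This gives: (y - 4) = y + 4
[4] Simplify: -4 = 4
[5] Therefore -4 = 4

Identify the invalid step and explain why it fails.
Step 3: This gives: (y - 4) = y + 4

Step 3 makes a sign error when clearing denominators. Multiplying -4/(y(y - 4)) by y(y - 4) gives -4, not +4. The correct result is (y - 4) = y - 4, which is trivially true, not (y - 4) = y + 4. (Step 1 is a valid identity: 1/(y - 4) - 4/(y(y - 4)) = (y - 4)/(y(y - 4)) = 1/y.)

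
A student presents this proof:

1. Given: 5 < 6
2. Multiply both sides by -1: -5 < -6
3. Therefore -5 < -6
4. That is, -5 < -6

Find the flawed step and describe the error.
Step 2: Multiply both sides by -1: -5 < -6

Step 2 multiplies both sides by -1 but fails to reverse the inequality sign. When multiplying (or dividing) an inequality by a negative number, the direction must be reversed. Since 5 < 6, we should get -5 > -6, i.e., -5 > -6.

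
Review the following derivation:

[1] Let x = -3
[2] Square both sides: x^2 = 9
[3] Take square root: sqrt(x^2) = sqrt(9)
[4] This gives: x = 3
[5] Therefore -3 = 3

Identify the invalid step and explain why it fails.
Step 4: This gives: x = 3

Step 4 incorrectly states that sqrt(x^2) = x. The correct identity is sqrt(x^2) = |x|. Since x = -3 < 0, we have sqrt(x^2) = |-3| = 3, not x = -3.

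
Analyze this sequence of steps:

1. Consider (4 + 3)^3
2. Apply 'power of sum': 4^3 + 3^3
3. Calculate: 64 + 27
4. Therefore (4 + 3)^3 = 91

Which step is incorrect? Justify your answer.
Step 2: Apply 'power of sum': 4^3 + 3^3

Step 2 incorrectly applies a non-existent rule '(a+b)^n = a^n + b^n'. This is false in general. The correct expansion uses the binomial theorem. The actual value is (4 + 3)^3 = 7^3 = 343, not 91.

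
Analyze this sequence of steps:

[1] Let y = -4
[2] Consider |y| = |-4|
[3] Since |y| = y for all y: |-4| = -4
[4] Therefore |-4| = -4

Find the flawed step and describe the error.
Step 3: Since |y| = y for all y: |-4| = -4

Step 3 incorrectly states that |y| = y for all y. The correct definition is |y| = y when y >= 0, and |y| = -y when y < 0. Since -4 < 0, we have |-4| = -(-4) = 4, not -4.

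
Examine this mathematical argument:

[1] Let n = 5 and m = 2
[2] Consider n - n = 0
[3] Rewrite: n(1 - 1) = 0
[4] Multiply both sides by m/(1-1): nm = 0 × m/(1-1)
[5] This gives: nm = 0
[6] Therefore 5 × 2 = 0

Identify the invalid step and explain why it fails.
Step 4: Multiply both sides by m/(1-1): nm = 0 × m/(1-1)

Step 4 multiplies both sides by m/(1-1). However, 1-1 = 0, so this is multiplication by m/0, which is undefined. We cannot multiply by an undefined expression.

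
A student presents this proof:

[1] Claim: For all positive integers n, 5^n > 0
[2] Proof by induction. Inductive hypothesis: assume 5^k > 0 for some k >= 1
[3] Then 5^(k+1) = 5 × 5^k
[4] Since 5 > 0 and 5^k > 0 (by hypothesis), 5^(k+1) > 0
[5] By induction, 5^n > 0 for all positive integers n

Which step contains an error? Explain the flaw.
Step 5: By induction, 5^n > 0 for all positive integers n

Step 5 concludes the proof by induction, but no base case was ever established. A valid induction proof requires: (1) a base case proving 5^1 > 0, and (2) an inductive step showing IF 5^k > 0 THEN 5^(k+1) > 0. Steps 2-4 correctly establish the inductive step, but without the base case the conclusion in step 5 does not follow.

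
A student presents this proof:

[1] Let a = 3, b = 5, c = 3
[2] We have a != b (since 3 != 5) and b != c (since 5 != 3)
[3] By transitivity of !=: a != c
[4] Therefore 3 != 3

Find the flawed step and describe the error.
Step 3: By transitivity of !=: a != c

Step 3 incorrectly applies transitivity to the '!=' relation. Transitivity states: if a R b and b R c, then a R c. However, '!=' is not transitive. Counterexample: 3 != 5 and 5 != 3, but 3 = 3 (both equal 3). Transitivity holds for relations like <, <=, =, but not for !=.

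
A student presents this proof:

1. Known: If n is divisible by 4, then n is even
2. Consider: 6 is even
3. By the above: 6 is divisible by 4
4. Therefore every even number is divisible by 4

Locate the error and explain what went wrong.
Step 3: By the above: 6 is divisible by 4

Step 3 commits the fallacy of affirming the consequent. The known fact 'divisible by 4 → even' does NOT imply 'even → divisible by 4'. That would be the converse, which is false. For example, 6 is even but 6 ÷ 4 = 1.50, which is not an integer.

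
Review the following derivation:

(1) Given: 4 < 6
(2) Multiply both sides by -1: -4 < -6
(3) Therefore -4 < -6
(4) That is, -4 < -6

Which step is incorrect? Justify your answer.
Step 2: Multiply both sides by -1: -4 < -6

Step 2 multiplies both sides by -1 but fails to reverse the inequality sign. When multiplying (or dividing) an inequality by a negative number, the direction must be reversed. Since 4 < 6, we should get -4 > -6, i.e., -4 > -6.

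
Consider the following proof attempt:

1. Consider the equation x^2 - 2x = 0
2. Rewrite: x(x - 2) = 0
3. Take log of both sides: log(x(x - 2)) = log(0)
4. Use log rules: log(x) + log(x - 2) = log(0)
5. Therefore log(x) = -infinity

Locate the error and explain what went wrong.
Step 3: Take log of both sides: log(x(x - 2)) = log(0)

Step 3 takes the logarithm of both sides, resulting in log(0) on the right side. The logarithm is only defined for positive numbers; log(0) is undefined (approaches negative infinity). This operation is invalid.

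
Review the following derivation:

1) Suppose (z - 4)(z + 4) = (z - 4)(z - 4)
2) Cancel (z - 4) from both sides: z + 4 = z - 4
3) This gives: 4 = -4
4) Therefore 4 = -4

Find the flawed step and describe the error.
Step 2: Cancel (z - 4) from both sides: z + 4 = z - 4

Step 2 cancels (z - 4) from both sides. This is only valid if (z - 4) ≠ 0, i.e., z ≠ 4. When z = 4, both sides equal zero regardless of the other factors. The correct approach requires considering z = 4 as a separate case.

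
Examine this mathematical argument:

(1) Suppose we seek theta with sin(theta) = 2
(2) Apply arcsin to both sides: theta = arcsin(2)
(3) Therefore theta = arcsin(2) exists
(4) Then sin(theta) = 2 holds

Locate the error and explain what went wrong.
Step 2: Apply arcsin to both sides: theta = arcsin(2)

Step 2 applies arcsin to 2. However, arcsin(x) is only defined for x in [-1, 1] because sin(theta) can only produce values in that range. Since |2| > 1, arcsin(2) is undefined. There is no angle whose sine equals 2.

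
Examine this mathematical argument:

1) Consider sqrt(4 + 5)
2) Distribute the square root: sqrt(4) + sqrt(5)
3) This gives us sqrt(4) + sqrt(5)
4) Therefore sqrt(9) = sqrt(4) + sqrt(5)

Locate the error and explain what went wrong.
Step 2: Distribute the square root: sqrt(4) + sqrt(5)

Step 2 incorrectly 'distributes' the square root over addition. The square root function does not distribute: sqrt(a + b) ≠ sqrt(a) + sqrt(b). In fact, sqrt(4 + 5) = sqrt(9) ≈ 3.0000, while sqrt(4) + sqrt(5) ≈ 4.2361.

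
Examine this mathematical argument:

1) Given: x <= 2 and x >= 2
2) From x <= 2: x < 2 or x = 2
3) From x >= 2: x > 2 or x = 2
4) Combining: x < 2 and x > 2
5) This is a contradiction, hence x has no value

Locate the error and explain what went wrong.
Step 4: Combining: x < 2 and x > 2

Step 4 incorrectly combines the conditions. From x <= 2 and x >= 2, the intersection is x = 2. The error treats the 'or' cases as 'and' requirements. The correct conclusion is that x = 2 is the unique solution, not that no solution exists.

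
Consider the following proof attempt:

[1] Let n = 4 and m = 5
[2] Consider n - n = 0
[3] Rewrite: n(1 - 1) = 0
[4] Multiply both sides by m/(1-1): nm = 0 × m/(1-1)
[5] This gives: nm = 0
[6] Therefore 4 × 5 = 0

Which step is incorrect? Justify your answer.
Step 4: Multiply both sides by m/(1-1): nm = 0 × m/(1-1)

Step 4 multiplies both sides by m/(1-1). However, 1-1 = 0, so this is multiplication by m/0, which is undefined. We cannot multiply by an undefined expression.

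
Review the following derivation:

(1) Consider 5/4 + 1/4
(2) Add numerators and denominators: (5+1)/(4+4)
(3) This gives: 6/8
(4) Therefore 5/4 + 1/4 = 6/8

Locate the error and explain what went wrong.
Step 2: Add numerators and denominators: (5+1)/(4+4)

Step 2 incorrectly adds fractions by separately adding numerators and denominators. This is wrong. The correct method requires a common denominator: 5/4 + 1/4 = (5×4 + 1×4)/(4×4) = 24/16 = 3/2. The method used gives 6/8, which is different.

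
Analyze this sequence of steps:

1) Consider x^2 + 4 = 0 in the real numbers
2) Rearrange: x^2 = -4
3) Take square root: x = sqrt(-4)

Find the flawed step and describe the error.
Step 3: Take square root: x = sqrt(-4)

Step 3 takes the square root of -4, which is negative. In the real number system, the square root of a negative number is undefined. The equation x^2 + 4 = 0 has no real solutions. Square roots of negative numbers only exist in the complex numbers.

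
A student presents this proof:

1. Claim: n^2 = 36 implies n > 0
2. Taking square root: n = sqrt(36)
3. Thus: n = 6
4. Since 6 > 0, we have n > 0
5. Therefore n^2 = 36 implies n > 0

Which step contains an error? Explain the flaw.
Step 2: Taking square root: n = sqrt(36)

Step 2 takes the square root and assumes the positive root only. The equation n^2 = 36 actually has two solutions: n = 6 and n = -6. The proof silently assumes n > 0 without justification, then uses this assumption to conclude n > 0, which is circular. The counterexample n = -6 shows the claim is false.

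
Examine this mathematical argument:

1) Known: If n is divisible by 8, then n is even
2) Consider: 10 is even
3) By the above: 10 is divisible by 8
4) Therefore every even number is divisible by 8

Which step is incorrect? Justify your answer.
Step 3: By the above: 10 is divisible by 8

Step 3 commits the fallacy of affirming the consequent. The known fact 'divisible by 8 → even' does NOT imply 'even → divisible by 8'. That would be the converse, which is false. For example, 10 is even but 10 ÷ 8 = 1.25, which is not an integer.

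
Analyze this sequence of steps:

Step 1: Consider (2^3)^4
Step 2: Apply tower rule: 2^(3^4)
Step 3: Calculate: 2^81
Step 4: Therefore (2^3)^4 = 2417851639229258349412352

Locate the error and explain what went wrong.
Step 2: Apply tower rule: 2^(3^4)

Step 2 incorrectly states that (a^b)^c = a^(b^c). The correct rule is (a^b)^c = a^(b×c). The actual value is (2^3)^4 = 2^12 = 4096, not 2^81 = 2417851639229258349412352.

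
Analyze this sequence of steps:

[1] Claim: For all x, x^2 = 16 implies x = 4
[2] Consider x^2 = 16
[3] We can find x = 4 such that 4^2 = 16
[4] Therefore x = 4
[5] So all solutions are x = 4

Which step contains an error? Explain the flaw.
Step 4: Therefore x = 4

Step 4 incorrectly concludes that x = 4 is the only solution. The proof shows that x = 4 is A solution (existence), but does not show it is the ONLY solution (uniqueness). In fact, x = -4 is also a solution since (-4)^2 = 16. Finding one solution doesn't prove there are no others.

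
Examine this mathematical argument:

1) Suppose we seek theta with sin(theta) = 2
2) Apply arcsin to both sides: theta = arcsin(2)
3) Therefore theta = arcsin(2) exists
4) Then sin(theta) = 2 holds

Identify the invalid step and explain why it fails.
Step 2: Apply arcsin to both sides: theta = arcsin(2)

Step 2 applies arcsin to 2. However, arcsin(x) is only defined for x in [-1, 1] because sin(theta) can only produce values in that range. Since |2| > 1, arcsin(2) is undefined. There is no angle whose sine equals 2.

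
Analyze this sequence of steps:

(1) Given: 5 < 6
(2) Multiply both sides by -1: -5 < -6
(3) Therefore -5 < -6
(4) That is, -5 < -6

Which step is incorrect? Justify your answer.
Step 2: Multiply both sides by -1: -5 < -6

Step 2 multiplies both sides by -1 but fails to reverse the inequality sign. When multiplying (or dividing) an inequality by a negative number, the direction must be reversed. Since 5 < 6, we should get -5 > -6, i.e., -5 > -6.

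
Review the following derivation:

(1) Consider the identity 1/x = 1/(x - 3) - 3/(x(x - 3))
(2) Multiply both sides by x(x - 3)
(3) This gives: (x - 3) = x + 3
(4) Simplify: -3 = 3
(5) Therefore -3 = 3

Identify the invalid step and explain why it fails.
Step 3: This gives: (x - 3) = x + 3

Step 3 makes a sign error when clearing denominators. Multiplying -3/(x(x - 3)) by x(x - 3) gives -3, not +3. The correct result is (x - 3) = x - 3, which is trivially true, not (x - 3) = x + 3. (Step 1 is a valid identity: 1/(x - 3) - 3/(x(x - 3)) = (x - 3)/(x(x - 3)) = 1/x.)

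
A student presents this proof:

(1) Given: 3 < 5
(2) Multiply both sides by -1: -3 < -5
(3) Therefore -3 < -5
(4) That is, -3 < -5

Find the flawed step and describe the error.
Step 2: Multiply both sides by -1: -3 < -5

Step 2 multiplies both sides by -1 but fails to reverse the inequality sign. When multiplying (or dividing) an inequality by a negative number, the direction must be reversed. Since 3 < 5, we should get -3 > -5, i.e., -3 > -5.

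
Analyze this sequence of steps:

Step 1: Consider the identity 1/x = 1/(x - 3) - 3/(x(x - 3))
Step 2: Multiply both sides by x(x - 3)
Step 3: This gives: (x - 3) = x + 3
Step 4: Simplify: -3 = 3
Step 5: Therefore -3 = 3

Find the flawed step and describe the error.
Step 3: This gives: (x - 3) = x + 3

Step 3 makes a sign error when clearing denominators. Multiplying -3/(x(x - 3)) by x(x - 3) gives -3, not +3. The correct result is (x - 3) = x - 3, which is trivially true, not (x - 3) = x + 3. (Step 1 is a valid identity: 1/(x - 3) - 3/(x(x - 3)) = (x - 3)/(x(x - 3)) = 1/x.)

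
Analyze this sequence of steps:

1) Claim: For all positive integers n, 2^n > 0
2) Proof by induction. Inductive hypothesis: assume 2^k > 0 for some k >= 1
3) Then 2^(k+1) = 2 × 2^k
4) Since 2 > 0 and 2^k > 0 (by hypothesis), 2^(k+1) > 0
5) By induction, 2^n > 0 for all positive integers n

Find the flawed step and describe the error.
Step 5: By induction, 2^n > 0 for all positive integers n

Step 5 concludes the proof by induction, but no base case was ever established. A valid induction proof requires: (1) a base case proving 2^1 > 0, and (2) an inductive step showing IF 2^k > 0 THEN 2^(k+1) > 0. Steps 2-4 correctly establish the inductive step, but without the base case the conclusion in step 5 does not follow.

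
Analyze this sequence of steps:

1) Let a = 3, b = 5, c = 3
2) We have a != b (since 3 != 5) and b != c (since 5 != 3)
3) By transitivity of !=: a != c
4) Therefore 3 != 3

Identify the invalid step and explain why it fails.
Step 3: By transitivity of !=: a != c

Step 3 incorrectly applies transitivity to the '!=' relation. Transitivity states: if a R b and b R c, then a R c. However, '!=' is not transitive. Counterexample: 3 != 5 and 5 != 3, but 3 = 3 (both equal 3). Transitivity holds for relations like <, <=, =, but not for !=.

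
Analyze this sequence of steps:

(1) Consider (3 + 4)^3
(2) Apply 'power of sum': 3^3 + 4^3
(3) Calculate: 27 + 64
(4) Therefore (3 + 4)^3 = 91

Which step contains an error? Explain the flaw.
Step 2: Apply 'power of sum': 3^3 + 4^3

Step 2 incorrectly applies a non-existent rule '(a+b)^n = a^n + b^n'. This is false in general. The correct expansion uses the binomial theorem. The actual value is (3 + 4)^3 = 7^3 = 343, not 91.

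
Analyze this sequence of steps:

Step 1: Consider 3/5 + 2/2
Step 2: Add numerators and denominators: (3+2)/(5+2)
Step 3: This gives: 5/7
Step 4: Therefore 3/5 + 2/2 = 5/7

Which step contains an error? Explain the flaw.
Step 2: Add numerators and denominators: (3+2)/(5+2)

Step 2 incorrectly adds fractions by separately adding numerators and denominators. This is wrong. The correct method requires a common denominator: 3/5 + 2/2 = (3×2 + 2×5)/(5×2) = 16/10 = 8/5. The method used gives 5/7, which is different.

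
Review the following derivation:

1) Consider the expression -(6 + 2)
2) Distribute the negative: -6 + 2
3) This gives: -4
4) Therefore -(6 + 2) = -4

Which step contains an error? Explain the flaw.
Step 2: Distribute the negative: -6 + 2

Step 2 incorrectly distributes the negative sign. The correct distribution is -(6 + 2) = -6 - 2 = -8. The negative must be applied to both terms, not just the first. The error treats -(6 + 2) as -6 + 2, which equals -4 instead of -8.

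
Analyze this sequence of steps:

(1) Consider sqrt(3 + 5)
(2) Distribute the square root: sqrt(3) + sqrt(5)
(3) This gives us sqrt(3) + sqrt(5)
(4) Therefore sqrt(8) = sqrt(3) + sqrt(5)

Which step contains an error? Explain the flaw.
Step 2: Distribute the square root: sqrt(3) + sqrt(5)

Step 2 incorrectly 'distributes' the square root over addition. The square root function does not distribute: sqrt(a + b) ≠ sqrt(a) + sqrt(b). In fact, sqrt(3 + 5) = sqrt(8) ≈ 2.8284, while sqrt(3) + sqrt(5) ≈ 3.9681.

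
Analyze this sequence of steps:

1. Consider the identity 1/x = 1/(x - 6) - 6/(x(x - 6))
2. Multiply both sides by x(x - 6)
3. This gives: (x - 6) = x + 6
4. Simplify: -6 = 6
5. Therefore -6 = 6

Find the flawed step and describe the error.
Step 3: This gives: (x - 6) = x + 6

Step 3 makes a sign error when clearing denominators. Multiplying -6/(x(x - 6)) by x(x - 6) gives -6, not +6. The correct result is (x - 6) = x - 6, which is trivially true, not (x - 6) = x + 6. (Step 1 is a valid identity: 1/(x - 6) - 6/(x(x - 6)) = (x - 6)/(x(x - 6)) = 1/x.)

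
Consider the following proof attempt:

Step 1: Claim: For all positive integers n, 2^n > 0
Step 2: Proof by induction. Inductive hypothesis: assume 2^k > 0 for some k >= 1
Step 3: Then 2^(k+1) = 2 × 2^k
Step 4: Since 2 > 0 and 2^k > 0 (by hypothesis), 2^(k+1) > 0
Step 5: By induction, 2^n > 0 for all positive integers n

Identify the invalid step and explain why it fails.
Step 5: By induction, 2^n > 0 for all positive integers n

Step 5 concludes the proof by induction, but no base case was ever established. A valid induction proof requires: (1) a base case proving 2^1 > 0, and (2) an inductive step showing IF 2^k > 0 THEN 2^(k+1) > 0. Steps 2-4 correctly establish the inductive step, but without the base case the conclusion in step 5 does not follow.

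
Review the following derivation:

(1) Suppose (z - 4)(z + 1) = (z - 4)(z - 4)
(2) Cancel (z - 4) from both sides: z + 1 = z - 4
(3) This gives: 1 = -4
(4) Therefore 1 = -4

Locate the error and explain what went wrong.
Step 2: Cancel (z - 4) from both sides: z + 1 = z - 4

Step 2 cancels (z - 4) from both sides. This is only valid if (z - 4) ≠ 0, i.e., z ≠ 4. When z = 4, both sides equal zero regardless of the other factors. The correct approach requires considering z = 4 as a separate case.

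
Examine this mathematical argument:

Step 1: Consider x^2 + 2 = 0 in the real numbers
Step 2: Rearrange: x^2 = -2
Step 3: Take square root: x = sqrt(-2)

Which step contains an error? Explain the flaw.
Step 3: Take square root: x = sqrt(-2)

Step 3 takes the square root of -2, which is negative. In the real number system, the square root of a negative number is undefined. The equation x^2 + 2 = 0 has no real solutions. Square roots of negative numbers only exist in the complex numbers.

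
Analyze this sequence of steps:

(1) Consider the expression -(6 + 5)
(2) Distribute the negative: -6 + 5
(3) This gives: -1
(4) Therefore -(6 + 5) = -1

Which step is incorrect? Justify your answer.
Step 2: Distribute the negative: -6 + 5

Step 2 incorrectly distributes the negative sign. The correct distribution is -(6 + 5) = -6 - 5 = -11. The negative must be applied to both terms, not just the first. The error treats -(6 + 5) as -6 + 5, which equals -1 instead of -11.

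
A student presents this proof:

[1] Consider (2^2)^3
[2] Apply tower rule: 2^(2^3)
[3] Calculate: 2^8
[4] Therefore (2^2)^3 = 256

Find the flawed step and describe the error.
Step 2: Apply tower rule: 2^(2^3)

Step 2 incorrectly states that (a^b)^c = a^(b^c). The correct rule is (a^b)^c = a^(b×c). The actual value is (2^2)^3 = 2^6 = 64, not 2^8 = 256.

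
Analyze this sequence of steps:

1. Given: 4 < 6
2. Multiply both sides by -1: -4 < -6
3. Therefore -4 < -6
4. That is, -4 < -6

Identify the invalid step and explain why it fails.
Step 2: Multiply both sides by -1: -4 < -6

Step 2 multiplies both sides by -1 but fails to reverse the inequality sign. When multiplying (or dividing) an inequality by a negative number, the direction must be reversed. Since 4 < 6, we should get -4 > -6, i.e., -4 > -6.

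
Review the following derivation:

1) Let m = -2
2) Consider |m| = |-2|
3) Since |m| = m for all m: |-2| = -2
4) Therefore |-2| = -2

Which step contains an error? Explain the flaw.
Step 3: Since |m| = m for all m: |-2| = -2

Step 3 incorrectly states that |m| = m for all m. The correct definition is |m| = m when m >= 0, and |m| = -m when m < 0. Since -2 < 0, we have |-2| = -(-2) = 2, not -2.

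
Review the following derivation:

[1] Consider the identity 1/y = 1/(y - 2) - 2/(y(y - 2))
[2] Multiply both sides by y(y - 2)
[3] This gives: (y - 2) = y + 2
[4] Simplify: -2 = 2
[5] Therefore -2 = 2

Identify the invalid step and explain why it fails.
Step 3: This gives: (y - 2) = y + 2

Step 3 makes a sign error when clearing denominators. Multiplying -2/(y(y - 2)) by y(y - 2) gives -2, not +2. The correct result is (y - 2) = y - 2, which is trivially true, not (y - 2) = y + 2. (Step 1 is a valid identity: 1/(y - 2) - 2/(y(y - 2)) = (y - 2)/(y(y - 2)) = 1/y.)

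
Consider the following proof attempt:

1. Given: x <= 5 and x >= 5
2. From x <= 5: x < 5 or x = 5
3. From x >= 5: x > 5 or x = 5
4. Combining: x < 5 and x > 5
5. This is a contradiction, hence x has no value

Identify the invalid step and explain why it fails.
Step 4: Combining: x < 5 and x > 5

Step 4 incorrectly combines the conditions. From x <= 5 and x >= 5, the intersection is x = 5. The error treats the 'or' cases as 'and' requirements. The correct conclusion is that x = 5 is the unique solution, not that no solution exists.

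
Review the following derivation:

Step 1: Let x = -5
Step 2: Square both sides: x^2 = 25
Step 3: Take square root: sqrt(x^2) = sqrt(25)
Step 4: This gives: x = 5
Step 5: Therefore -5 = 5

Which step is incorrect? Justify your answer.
Step 4: This gives: x = 5

Step 4 incorrectly states that sqrt(x^2) = x. The correct identity is sqrt(x^2) = |x|. Since x = -5 < 0, we have sqrt(x^2) = |-5| = 5, not x = -5.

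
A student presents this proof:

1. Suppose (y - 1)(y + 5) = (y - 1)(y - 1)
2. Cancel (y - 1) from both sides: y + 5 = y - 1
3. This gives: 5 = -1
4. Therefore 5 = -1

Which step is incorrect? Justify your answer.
Step 2: Cancel (y - 1) from both sides: y + 5 = y - 1

Step 2 cancels (y - 1) from both sides. This is only valid if (y - 1) ≠ 0, i.e., y ≠ 1. When y = 1, both sides equal zero regardless of the other factors. The correct approach requires considering y = 1 as a separate case.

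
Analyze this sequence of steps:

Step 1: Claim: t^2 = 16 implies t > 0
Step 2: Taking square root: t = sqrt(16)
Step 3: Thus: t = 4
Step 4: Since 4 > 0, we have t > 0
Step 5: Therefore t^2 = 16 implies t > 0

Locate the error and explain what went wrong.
Step 2: Taking square root: t = sqrt(16)

Step 2 takes the square root and assumes the positive root only. The equation t^2 = 16 actually has two solutions: t = 4 and t = -4. The proof silently assumes t > 0 without justification, then uses this assumption to conclude t > 0, which is circular. The counterexample t = -4 shows the claim is false.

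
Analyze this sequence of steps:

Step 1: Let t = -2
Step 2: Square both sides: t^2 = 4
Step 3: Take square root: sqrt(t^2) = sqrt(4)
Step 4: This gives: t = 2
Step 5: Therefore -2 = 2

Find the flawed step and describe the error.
Step 4: This gives: t = 2

Step 4 incorrectly states that sqrt(t^2) = t. The correct identity is sqrt(t^2) = |t|. Since t = -2 < 0, we have sqrt(t^2) = |-2| = 2, not t = -2.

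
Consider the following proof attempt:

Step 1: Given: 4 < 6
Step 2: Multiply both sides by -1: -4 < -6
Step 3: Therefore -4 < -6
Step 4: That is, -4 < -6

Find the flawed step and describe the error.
Step 2: Multiply both sides by -1: -4 < -6

Step 2 multiplies both sides by -1 but fails to reverse the inequality sign. When multiplying (or dividing) an inequality by a negative number, the direction must be reversed. Since 4 < 6, we should get -4 > -6, i.e., -4 > -6.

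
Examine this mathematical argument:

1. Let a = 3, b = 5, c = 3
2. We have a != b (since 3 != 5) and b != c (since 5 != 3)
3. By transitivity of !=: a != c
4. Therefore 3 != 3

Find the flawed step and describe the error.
Step 3: By transitivity of !=: a != c

Step 3 incorrectly applies transitivity to the '!=' relation. Transitivity states: if a R b and b R c, then a R c. However, '!=' is not transitive. Counterexample: 3 != 5 and 5 != 3, but 3 = 3 (both equal 3). Transitivity holds for relations like <, <=, =, but not for !=.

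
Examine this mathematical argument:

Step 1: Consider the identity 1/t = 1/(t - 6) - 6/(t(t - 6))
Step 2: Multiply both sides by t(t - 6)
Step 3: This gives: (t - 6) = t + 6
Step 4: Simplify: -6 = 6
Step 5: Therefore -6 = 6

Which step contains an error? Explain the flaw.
Step 3: This gives: (t - 6) = t + 6

Step 3 makes a sign error when clearing denominators. Multiplying -6/(t(t - 6)) by t(t - 6) gives -6, not +6. The correct result is (t - 6) = t - 6, which is trivially true, not (t - 6) = t + 6. (Step 1 is a valid identity: 1/(t - 6) - 6/(t(t - 6)) = (t - 6)/(t(t - 6)) = 1/t.)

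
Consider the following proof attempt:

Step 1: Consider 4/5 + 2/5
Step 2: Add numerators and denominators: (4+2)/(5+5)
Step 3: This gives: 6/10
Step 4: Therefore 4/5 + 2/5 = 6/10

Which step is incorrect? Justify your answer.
Step 2: Add numerators and denominators: (4+2)/(5+5)

Step 2 incorrectly adds fractions by separately adding numerators and denominators. This is wrong. The correct method requires a common denominator: 4/5 + 2/5 = (4×5 + 2×5)/(5×5) = 30/25 = 6/5. The method used gives 6/10, which is different.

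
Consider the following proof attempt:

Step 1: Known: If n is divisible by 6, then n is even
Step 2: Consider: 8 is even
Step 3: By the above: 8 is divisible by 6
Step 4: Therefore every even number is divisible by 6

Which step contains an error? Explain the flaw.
Step 3: By the above: 8 is divisible by 6

Step 3 commits the fallacy of affirming the consequent. The known fact 'divisible by 6 → even' does NOT imply 'even → divisible by 6'. That would be the converse, which is false. For example, 8 is even but 8 ÷ 6 = 1.33, which is not an integer.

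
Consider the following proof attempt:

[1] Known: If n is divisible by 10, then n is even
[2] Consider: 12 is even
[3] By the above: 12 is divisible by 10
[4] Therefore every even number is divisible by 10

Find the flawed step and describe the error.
Step 3: By the above: 12 is divisible by 10

Step 3 commits the fallacy of affirming the consequent. The known fact 'divisible by 10 → even' does NOT imply 'even → divisible by 10'. That would be the converse, which is false. For example, 12 is even but 12 ÷ 10 = 1.20, which is not an integer.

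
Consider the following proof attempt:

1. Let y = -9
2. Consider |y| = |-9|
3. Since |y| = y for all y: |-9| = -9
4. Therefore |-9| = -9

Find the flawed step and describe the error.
Step 3: Since |y| = y for all y: |-9| = -9

Step 3 incorrectly states that |y| = y for all y. The correct definition is |y| = y when y >= 0, and |y| = -y when y < 0. Since -9 < 0, we have |-9| = -(-9) = 9, not -9.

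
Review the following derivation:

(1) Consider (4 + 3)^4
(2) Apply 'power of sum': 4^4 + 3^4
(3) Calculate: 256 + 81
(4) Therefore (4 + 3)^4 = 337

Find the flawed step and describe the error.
Step 2: Apply 'power of sum': 4^4 + 3^4

Step 2 incorrectly applies a non-existent rule '(a+b)^n = a^n + b^n'. This is false in general. The correct expansion uses the binomial theorem. The actual value is (4 + 3)^4 = 7^4 = 2401, not 337.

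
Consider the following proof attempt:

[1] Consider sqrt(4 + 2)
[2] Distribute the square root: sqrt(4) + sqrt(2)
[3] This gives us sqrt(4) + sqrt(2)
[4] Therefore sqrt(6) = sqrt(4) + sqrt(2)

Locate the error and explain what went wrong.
Step 2: Distribute the square root: sqrt(4) + sqrt(2)

Step 2 incorrectly 'distributes' the square root over addition. The square root function does not distribute: sqrt(a + b) ≠ sqrt(a) + sqrt(b). In fact, sqrt(4 + 2) = sqrt(6) ≈ 2.4495, while sqrt(4) + sqrt(2) ≈ 3.4142.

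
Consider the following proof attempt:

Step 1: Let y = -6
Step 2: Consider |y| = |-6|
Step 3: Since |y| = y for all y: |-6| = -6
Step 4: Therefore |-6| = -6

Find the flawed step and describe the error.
Step 3: Since |y| = y for all y: |-6| = -6

Step 3 incorrectly states that |y| = y for all y. The correct definition is |y| = y when y >= 0, and |y| = -y when y < 0. Since -6 < 0, we have |-6| = -(-6) = 6, not -6.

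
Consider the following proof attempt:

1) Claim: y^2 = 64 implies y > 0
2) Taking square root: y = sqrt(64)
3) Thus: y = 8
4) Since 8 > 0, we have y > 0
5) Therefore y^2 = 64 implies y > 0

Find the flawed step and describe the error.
Step 2: Taking square root: y = sqrt(64)

Step 2 takes the square root and assumes the positive root only. The equation y^2 = 64 actually has two solutions: y = 8 and y = -8. The proof silently assumes y > 0 without justification, then uses this assumption to conclude y > 0, which is circular. The counterexample y = -8 shows the claim is false.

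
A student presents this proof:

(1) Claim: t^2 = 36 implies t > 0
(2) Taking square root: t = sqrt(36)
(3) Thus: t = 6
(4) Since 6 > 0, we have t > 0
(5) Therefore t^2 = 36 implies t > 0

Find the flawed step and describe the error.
Step 2: Taking square root: t = sqrt(36)

Step 2 takes the square root and assumes the positive root only. The equation t^2 = 36 actually has two solutions: t = 6 and t = -6. The proof silently assumes t > 0 without justification, then uses this assumption to conclude t > 0, which is circular. The counterexample t = -6 shows the claim is false.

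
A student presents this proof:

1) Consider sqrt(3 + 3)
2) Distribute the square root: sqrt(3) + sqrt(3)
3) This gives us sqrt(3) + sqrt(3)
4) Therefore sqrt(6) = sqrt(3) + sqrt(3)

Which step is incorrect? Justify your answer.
Step 2: Distribute the square root: sqrt(3) + sqrt(3)

Step 2 incorrectly 'distributes' the square root over addition. The square root function does not distribute: sqrt(a + b) ≠ sqrt(a) + sqrt(b). In fact, sqrt(3 + 3) = sqrt(6) ≈ 2.4495, while sqrt(3) + sqrt(3) ≈ 3.4641.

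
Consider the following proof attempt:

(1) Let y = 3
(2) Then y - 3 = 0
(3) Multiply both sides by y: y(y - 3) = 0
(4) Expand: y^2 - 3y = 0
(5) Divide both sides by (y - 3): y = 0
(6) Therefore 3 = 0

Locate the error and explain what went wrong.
Step 5: Divide both sides by (y - 3): y = 0

Step 5 divides both sides by (y - 3). However, since y = 3, we have (y - 3) = 0. Division by zero is undefined, making this step invalid.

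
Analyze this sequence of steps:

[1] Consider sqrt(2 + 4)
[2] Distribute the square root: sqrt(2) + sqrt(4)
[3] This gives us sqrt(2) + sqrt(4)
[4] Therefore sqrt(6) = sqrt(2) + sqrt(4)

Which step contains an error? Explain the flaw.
Step 2: Distribute the square root: sqrt(2) + sqrt(4)

Step 2 incorrectly 'distributes' the square root over addition. The square root function does not distribute: sqrt(a + b) ≠ sqrt(a) + sqrt(b). In fact, sqrt(2 + 4) = sqrt(6) ≈ 2.4495, while sqrt(2) + sqrt(4) ≈ 3.4142.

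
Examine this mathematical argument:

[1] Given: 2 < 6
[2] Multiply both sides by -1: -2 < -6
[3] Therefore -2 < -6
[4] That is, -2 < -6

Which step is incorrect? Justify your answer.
Step 2: Multiply both sides by -1: -2 < -6

Step 2 multiplies both sides by -1 but fails to reverse the inequality sign. When multiplying (or dividing) an inequality by a negative number, the direction must be reversed. Since 2 < 6, we should get -2 > -6, i.e., -2 > -6.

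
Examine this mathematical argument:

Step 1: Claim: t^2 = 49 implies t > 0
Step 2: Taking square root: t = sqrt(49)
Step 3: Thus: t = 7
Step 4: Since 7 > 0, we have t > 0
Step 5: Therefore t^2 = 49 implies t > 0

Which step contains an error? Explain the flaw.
Step 2: Taking square root: t = sqrt(49)

Step 2 takes the square root and assumes the positive root only. The equation t^2 = 49 actually has two solutions: t = 7 and t = -7. The proof silently assumes t > 0 without justification, then uses this assumption to conclude t > 0, which is circular. The counterexample t = -7 shows the claim is false.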